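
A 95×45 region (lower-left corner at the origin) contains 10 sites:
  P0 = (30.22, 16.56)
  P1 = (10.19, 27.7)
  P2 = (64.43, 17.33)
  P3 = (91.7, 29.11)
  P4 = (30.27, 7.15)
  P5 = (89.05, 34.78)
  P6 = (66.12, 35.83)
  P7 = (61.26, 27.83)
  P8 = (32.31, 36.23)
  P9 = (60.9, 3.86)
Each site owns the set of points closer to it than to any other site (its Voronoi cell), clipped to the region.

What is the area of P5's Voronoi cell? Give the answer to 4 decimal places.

1. box [0,95]×[0,45]: [(0, 0) (95, 0) (95, 45) (0, 45)]
2. ⊥bis P5·P0 via (59.635,25.67): [(67.5852, 0) (95, 0) (95, 45) (53.6484, 45)]  |A|=1547.2454
3. ⊥bis P5·P1 via (49.62,31.24): [(67.5852, 0) (95, 0) (95, 45) (53.6484, 45)]  |A|=1547.2454
4. ⊥bis P5·P2 via (76.74,26.055): [(95, 0.2922) (95, 45) (63.3123, 45)]  |A|=708.3442
5. ⊥bis P5·P3 via (90.375,31.945): [(76.997, 25.6925) (95, 34.1066) (95, 45) (63.3123, 45)]  |A|=403.9629
6. ⊥bis P5·P4 via (59.66,20.965): [(76.997, 25.6925) (95, 34.1066) (95, 45) (63.3123, 45)]  |A|=403.9629
7. ⊥bis P5·P6 via (77.585,35.305): [(77.1481, 25.7631) (95, 34.1066) (95, 45) (78.0289, 45)]  |A|=260.4694
8. ⊥bis P5·P7 via (75.155,31.305): [(77.1481, 25.7631) (95, 34.1066) (95, 45) (78.0289, 45)]  |A|=260.4694
9. ⊥bis P5·P8 via (60.68,35.505): [(77.1481, 25.7631) (95, 34.1066) (95, 45) (78.0289, 45)]  |A|=260.4694
10. ⊥bis P5·P9 via (74.975,19.32): [(77.1481, 25.7631) (95, 34.1066) (95, 45) (78.0289, 45)]  |A|=260.4694
11. canonical 4-gon: [(77.1481, 25.7631) (95, 34.1066) (95, 45) (78.0289, 45)]
12. shoelace: 260.4694

Area of P5's cell: 260.4694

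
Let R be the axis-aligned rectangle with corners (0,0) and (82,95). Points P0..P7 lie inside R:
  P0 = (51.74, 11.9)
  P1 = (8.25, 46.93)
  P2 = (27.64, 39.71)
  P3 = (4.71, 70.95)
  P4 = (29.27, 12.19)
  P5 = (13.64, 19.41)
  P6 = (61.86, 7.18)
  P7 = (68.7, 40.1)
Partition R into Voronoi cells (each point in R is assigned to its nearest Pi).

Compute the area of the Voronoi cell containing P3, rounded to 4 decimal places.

Area of P3's cell: 1510.6326

1. box [0,82]×[0,95]: [(0, 0) (82, 0) (82, 95) (0, 95)]
2. ⊥bis P3·P0 via (28.225,41.425): [(0, 18.9454) (82, 84.2538) (82, 95) (0, 95)]  |A|=3558.8354
3. ⊥bis P3·P1 via (6.48,58.94): [(0, 57.985) (60.1473, 66.8493) (82, 84.2538) (82, 95) (0, 95)]  |A|=2384.7709
4. ⊥bis P3·P2 via (16.175,55.33): [(0, 57.985) (24.7646, 61.6347) (70.2217, 95) (0, 95)]  |A|=1629.814
5. ⊥bis P3·P4 via (16.99,41.57): [(0, 57.985) (24.7646, 61.6347) (70.2217, 95) (0, 95)]  |A|=1629.814
6. ⊥bis P3·P5 via (9.175,45.18): [(0, 57.985) (24.7646, 61.6347) (70.2217, 95) (0, 95)]  |A|=1629.814
7. ⊥bis P3·P6 via (33.285,39.065): [(0, 57.985) (24.7646, 61.6347) (70.2217, 95) (0, 95)]  |A|=1629.814
8. ⊥bis P3·P7 via (36.705,55.525): [(0, 57.985) (24.7646, 61.6347) (47.803, 78.5448) (55.7362, 95) (0, 95)]  |A|=1510.6326
9. canonical 5-gon: [(0, 57.985) (24.7646, 61.6347) (47.803, 78.5448) (55.7362, 95) (0, 95)]
10. shoelace: 1510.6326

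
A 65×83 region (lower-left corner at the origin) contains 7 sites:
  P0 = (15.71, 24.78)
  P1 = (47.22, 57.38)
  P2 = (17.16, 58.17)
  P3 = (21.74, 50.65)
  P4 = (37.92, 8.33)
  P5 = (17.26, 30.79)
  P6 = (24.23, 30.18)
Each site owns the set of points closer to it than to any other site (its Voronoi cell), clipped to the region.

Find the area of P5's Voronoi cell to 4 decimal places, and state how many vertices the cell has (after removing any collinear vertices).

Area of P5's cell: 280.9074 (5 vertices)

1. box [0,65]×[0,83]: [(0, 0) (65, 0) (65, 83) (0, 83)]
2. ⊥bis P5·P0 via (16.485,27.785): [(0, 32.0365) (65, 15.2728) (65, 83) (0, 83)]  |A|=3857.4461
3. ⊥bis P5·P1 via (32.24,44.085): [(0, 80.4111) (0, 32.0365) (55.6774, 17.6771)]  |A|=1346.6847
4. ⊥bis P5·P2 via (17.21,44.48): [(31.842, 44.5334) (0, 44.4171) (0, 32.0365) (55.6774, 17.6771)]  |A|=773.6252
5. ⊥bis P5·P3 via (19.5,40.72): [(39.1632, 36.2844) (3.0609, 44.4283) (0, 44.4171) (0, 32.0365) (55.6774, 17.6771)]  |A|=654.5321
6. ⊥bis P5·P4 via (27.59,19.56): [(42.1333, 32.9378) (39.1632, 36.2844) (3.0609, 44.4283) (0, 44.4171) (0, 32.0365) (32.1418, 23.747)]  |A|=516.0537
7. ⊥bis P5·P6 via (20.745,30.485): [(21.5993, 40.2464) (3.0609, 44.4283) (0, 44.4171) (0, 32.0365) (20.4199, 26.7702)]  |A|=280.9074
8. canonical 5-gon: [(21.5993, 40.2464) (3.0609, 44.4283) (0, 44.4171) (0, 32.0365) (20.4199, 26.7702)]
9. shoelace: 280.9074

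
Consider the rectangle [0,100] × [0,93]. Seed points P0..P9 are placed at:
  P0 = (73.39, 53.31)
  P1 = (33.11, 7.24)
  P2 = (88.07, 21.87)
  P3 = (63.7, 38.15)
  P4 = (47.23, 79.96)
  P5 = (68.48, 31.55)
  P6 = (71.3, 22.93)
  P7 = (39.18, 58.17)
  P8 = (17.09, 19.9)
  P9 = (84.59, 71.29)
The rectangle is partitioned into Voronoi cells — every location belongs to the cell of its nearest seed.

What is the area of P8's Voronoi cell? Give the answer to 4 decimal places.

1. box [0,100]×[0,93]: [(0, 0) (100, 0) (100, 93) (0, 93)]
2. ⊥bis P8·P0 via (45.24,36.605): [(0, 0) (66.9624, 0) (11.7736, 93) (0, 93)]  |A|=3661.2267
3. ⊥bis P8·P1 via (25.1,13.57): [(0, 0) (14.3761, 0) (44.4096, 38.0044) (11.7736, 93) (0, 93)]  |A|=2661.972
4. ⊥bis P8·P2 via (52.58,20.885): [(0, 0) (14.3761, 0) (44.4096, 38.0044) (11.7736, 93) (0, 93)]  |A|=2661.972
5. ⊥bis P8·P3 via (40.395,29.025): [(0, 0) (14.3761, 0) (39.3741, 31.6324) (22.274, 75.3056) (11.7736, 93) (0, 93)]  |A|=2497.5334
6. ⊥bis P8·P4 via (32.16,49.93): [(0, 66.0689) (0, 0) (14.3761, 0) (39.3741, 31.6324) (32.2219, 49.899)]  |A|=1764.5421
7. ⊥bis P8·P5 via (42.785,25.725): [(0, 66.0689) (0, 0) (14.3761, 0) (39.3741, 31.6324) (32.2219, 49.899)]  |A|=1764.5421
8. ⊥bis P8·P6 via (44.195,21.415): [(0, 66.0689) (0, 0) (14.3761, 0) (39.3741, 31.6324) (32.2219, 49.899)]  |A|=1764.5421
9. ⊥bis P8·P7 via (28.135,39.035): [(0, 55.2749) (0, 0) (14.3761, 0) (39.3741, 31.6324) (38.9111, 32.8149)]  |A|=1333.3814
10. ⊥bis P8·P9 via (50.84,45.595): [(0, 55.2749) (0, 0) (14.3761, 0) (39.3741, 31.6324) (38.9111, 32.8149)]  |A|=1333.3814
11. canonical 5-gon: [(0, 55.2749) (0, 0) (14.3761, 0) (39.3741, 31.6324) (38.9111, 32.8149)]
12. shoelace: 1333.3814

Area of P8's cell: 1333.3814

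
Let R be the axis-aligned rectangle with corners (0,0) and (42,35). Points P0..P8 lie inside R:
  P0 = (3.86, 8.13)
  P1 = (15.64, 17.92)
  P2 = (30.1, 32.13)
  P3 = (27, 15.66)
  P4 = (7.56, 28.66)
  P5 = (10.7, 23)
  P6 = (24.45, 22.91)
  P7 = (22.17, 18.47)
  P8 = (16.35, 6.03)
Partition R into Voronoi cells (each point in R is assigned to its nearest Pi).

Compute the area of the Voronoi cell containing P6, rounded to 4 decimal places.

Area of P6's cell: 118.5075

1. box [0,42]×[0,35]: [(0, 0) (42, 0) (42, 35) (0, 35)]
2. ⊥bis P6·P0 via (14.155,15.52): [(25.2956, 0) (42, 0) (42, 35) (0.1718, 35)]  |A|=1024.3202
3. ⊥bis P6·P1 via (20.045,20.415): [(31.6081, 0) (42, 0) (42, 35) (11.784, 35)]  |A|=710.6379
4. ⊥bis P6·P2 via (27.275,27.52): [(31.6081, 0) (42, 0) (42, 18.4965) (15.0687, 35) (11.784, 35)]  |A|=488.4081
5. ⊥bis P6·P3 via (25.725,19.285): [(21.5223, 17.8068) (35.2477, 22.6344) (15.0687, 35) (11.784, 35)]  |A|=161.8062
6. ⊥bis P6·P4 via (16.005,25.785): [(16.3798, 26.886) (21.5223, 17.8068) (35.2477, 22.6344) (18.439, 32.9347)]  |A|=136.1608
7. ⊥bis P6·P5 via (17.575,22.955): [(17.6247, 30.5426) (17.5868, 24.7551) (21.5223, 17.8068) (35.2477, 22.6344) (18.439, 32.9347)]  |A|=132.6278
8. ⊥bis P6·P7 via (23.31,20.69): [(17.6247, 30.5426) (17.5868, 24.7551) (18.4862, 23.1671) (25.9155, 19.352) (35.2477, 22.6344) (18.439, 32.9347)]  |A|=118.5075
9. ⊥bis P6·P8 via (20.4,14.47): [(17.6247, 30.5426) (17.5868, 24.7551) (18.4862, 23.1671) (25.9155, 19.352) (35.2477, 22.6344) (18.439, 32.9347)]  |A|=118.5075
10. canonical 6-gon: [(17.6247, 30.5426) (17.5868, 24.7551) (18.4862, 23.1671) (25.9155, 19.352) (35.2477, 22.6344) (18.439, 32.9347)]
11. shoelace: 118.5075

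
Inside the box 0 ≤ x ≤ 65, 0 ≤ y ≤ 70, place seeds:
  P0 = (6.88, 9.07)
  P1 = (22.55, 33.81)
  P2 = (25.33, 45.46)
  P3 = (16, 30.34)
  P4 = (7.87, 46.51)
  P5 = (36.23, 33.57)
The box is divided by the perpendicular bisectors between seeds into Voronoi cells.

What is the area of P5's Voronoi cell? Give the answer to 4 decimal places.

1. box [0,65]×[0,70]: [(0, 0) (65, 0) (65, 70) (0, 70)]
2. ⊥bis P5·P0 via (21.555,21.32): [(0, 47.142) (39.3519, 0) (65, 0) (65, 70) (0, 70)]  |A|=3622.4354
3. ⊥bis P5·P1 via (29.39,33.69): [(29.0162, 12.3818) (39.3519, 0) (65, 0) (65, 70) (30.027, 70)]  |A|=2425.7586
4. ⊥bis P5·P2 via (30.78,39.515): [(29.4711, 38.3151) (29.0162, 12.3818) (39.3519, 0) (65, 0) (65, 70) (64.0338, 70)]  |A|=1887.0079
5. ⊥bis P5·P3 via (26.115,31.955): [(29.4711, 38.3151) (29.0383, 13.6456) (29.2931, 12.0501) (39.3519, 0) (65, 0) (65, 70) (64.0338, 70)]  |A|=1886.8293
6. ⊥bis P5·P4 via (22.05,40.04): [(29.4711, 38.3151) (29.0383, 13.6456) (29.2931, 12.0501) (39.3519, 0) (65, 0) (65, 70) (64.0338, 70)]  |A|=1886.8293
7. canonical 7-gon: [(29.4711, 38.3151) (29.0383, 13.6456) (29.2931, 12.0501) (39.3519, 0) (65, 0) (65, 70) (64.0338, 70)]
8. shoelace: 1886.8293

Area of P5's cell: 1886.8293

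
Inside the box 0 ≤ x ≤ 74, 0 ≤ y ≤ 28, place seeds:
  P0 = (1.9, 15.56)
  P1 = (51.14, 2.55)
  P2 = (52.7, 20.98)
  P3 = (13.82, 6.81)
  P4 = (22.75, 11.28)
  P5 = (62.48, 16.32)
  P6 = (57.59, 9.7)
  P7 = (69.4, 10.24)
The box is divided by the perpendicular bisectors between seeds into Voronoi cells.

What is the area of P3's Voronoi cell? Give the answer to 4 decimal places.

1. box [0,74]×[0,28]: [(0, 0) (74, 0) (74, 28) (0, 28)]
2. ⊥bis P3·P0 via (7.86,11.185): [(0, 0.4774) (0, 0) (74, 0) (74, 28) (20.2032, 28)]  |A|=1793.9777
3. ⊥bis P3·P1 via (32.48,4.68): [(0, 0.4774) (0, 0) (31.9458, 0) (35.1419, 28) (20.2032, 28)]  |A|=661.2057
4. ⊥bis P3·P2 via (33.26,13.895): [(0, 0.4774) (0, 0) (31.9458, 0) (33.467, 13.3269) (28.1194, 28) (20.2032, 28)]  |A|=609.6845
5. ⊥bis P3·P4 via (18.285,9.045): [(13.4214, 18.7613) (0, 0.4774) (0, 0) (22.8126, 0)]  |A|=217.2001
6. ⊥bis P3·P5 via (38.15,11.565): [(13.4214, 18.7613) (0, 0.4774) (0, 0) (22.8126, 0)]  |A|=217.2001
7. ⊥bis P3·P6 via (35.705,8.255): [(13.4214, 18.7613) (0, 0.4774) (0, 0) (22.8126, 0)]  |A|=217.2001
8. ⊥bis P3·P7 via (41.61,8.525): [(13.4214, 18.7613) (0, 0.4774) (0, 0) (22.8126, 0)]  |A|=217.2001
9. canonical 4-gon: [(13.4214, 18.7613) (0, 0.4774) (0, 0) (22.8126, 0)]
10. shoelace: 217.2001

Area of P3's cell: 217.2001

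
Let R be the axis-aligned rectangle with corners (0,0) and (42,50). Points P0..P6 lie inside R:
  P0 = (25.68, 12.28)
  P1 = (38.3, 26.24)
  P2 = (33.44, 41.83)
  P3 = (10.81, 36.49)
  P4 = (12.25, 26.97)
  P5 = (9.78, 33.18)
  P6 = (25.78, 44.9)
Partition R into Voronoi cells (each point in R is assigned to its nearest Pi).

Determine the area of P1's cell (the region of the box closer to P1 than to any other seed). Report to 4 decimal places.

1. box [0,42]×[0,50]: [(0, 0) (42, 0) (42, 50) (0, 50)]
2. ⊥bis P1·P0 via (31.99,19.26): [(0, 48.1793) (42, 10.2108) (42, 50) (0, 50)]  |A|=873.8064
3. ⊥bis P1·P2 via (35.87,34.035): [(20.8319, 29.347) (42, 10.2108) (42, 35.946)]  |A|=272.3817
4. ⊥bis P1·P3 via (24.555,31.365): [(24.1933, 30.3949) (23.0537, 27.3385) (42, 10.2108) (42, 35.946)]  |A|=267.8419
5. ⊥bis P1·P4 via (25.275,26.605): [(25.3917, 30.7685) (25.2402, 25.3619) (42, 10.2108) (42, 35.946)]  |A|=260.163
6. ⊥bis P1·P5 via (24.04,29.71): [(25.3917, 30.7685) (25.2402, 25.3619) (42, 10.2108) (42, 35.946)]  |A|=260.163
7. ⊥bis P1·P6 via (32.04,35.57): [(25.3917, 30.7685) (25.2402, 25.3619) (42, 10.2108) (42, 35.946)]  |A|=260.163
8. canonical 4-gon: [(25.3917, 30.7685) (25.2402, 25.3619) (42, 10.2108) (42, 35.946)]
9. shoelace: 260.163

Area of P1's cell: 260.1630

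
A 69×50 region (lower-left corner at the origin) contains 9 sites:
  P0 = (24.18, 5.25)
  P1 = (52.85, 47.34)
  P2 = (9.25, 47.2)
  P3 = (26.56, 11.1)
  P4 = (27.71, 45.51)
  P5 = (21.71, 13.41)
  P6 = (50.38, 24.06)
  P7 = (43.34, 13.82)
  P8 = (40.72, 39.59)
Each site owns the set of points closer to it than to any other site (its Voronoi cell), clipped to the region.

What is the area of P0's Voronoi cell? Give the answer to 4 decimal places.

1. box [0,69]×[0,50]: [(0, 0) (69, 0) (69, 50) (0, 50)]
2. ⊥bis P0·P1 via (38.515,26.295): [(0, 0) (69, 0) (69, 5.5299) (3.714, 50) (0, 50)]  |A|=1998.362
3. ⊥bis P0·P2 via (16.715,26.225): [(0, 20.2761) (0, 0) (69, 0) (69, 5.5299) (31.1011, 31.345)]  |A|=1501.4963
4. ⊥bis P0·P3 via (25.37,8.175): [(0, 18.4965) (0, 0) (45.464, 0)]  |A|=420.4619
5. ⊥bis P0·P4 via (25.945,25.38): [(0, 18.4965) (0, 0) (45.464, 0)]  |A|=420.4619
6. ⊥bis P0·P5 via (22.945,9.33): [(22.7076, 9.2582) (0, 2.3846) (0, 0) (45.464, 0)]  |A|=237.5311
7. ⊥bis P0·P6 via (37.28,14.655): [(22.7076, 9.2582) (0, 2.3846) (0, 0) (45.464, 0)]  |A|=237.5311
8. ⊥bis P0·P7 via (33.76,9.535): [(36.37, 3.6998) (22.7076, 9.2582) (0, 2.3846) (0, 0) (38.0249, 0)]  |A|=223.7695
9. ⊥bis P0·P8 via (32.45,22.42): [(36.37, 3.6998) (22.7076, 9.2582) (0, 2.3846) (0, 0) (38.0249, 0)]  |A|=223.7695
10. canonical 5-gon: [(36.37, 3.6998) (22.7076, 9.2582) (0, 2.3846) (0, 0) (38.0249, 0)]
11. shoelace: 223.7695

Area of P0's cell: 223.7695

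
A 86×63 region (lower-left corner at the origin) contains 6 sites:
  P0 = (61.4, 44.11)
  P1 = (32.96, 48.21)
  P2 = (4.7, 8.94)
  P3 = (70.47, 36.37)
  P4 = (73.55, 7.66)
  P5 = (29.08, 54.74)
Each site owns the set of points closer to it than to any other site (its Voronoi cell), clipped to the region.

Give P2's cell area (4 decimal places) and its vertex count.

1. box [0,86]×[0,63]: [(0, 0) (86, 0) (86, 63) (0, 63)]
2. ⊥bis P2·P0 via (33.05,26.525): [(0, 0) (49.503, 0) (10.4252, 63) (0, 63)]  |A|=1887.7381
3. ⊥bis P2·P1 via (18.83,28.575): [(0, 42.1257) (0, 0) (49.503, 0) (42.2185, 11.7439)]  |A|=1179.9197
4. ⊥bis P2·P3 via (37.585,22.655): [(42.1, 11.8291) (0, 42.1257) (0, 0) (47.0335, 0)]  |A|=1164.9287
5. ⊥bis P2·P4 via (39.125,8.3): [(39.229, 13.8952) (0, 42.1257) (0, 0) (38.9707, 0)]  |A|=1097.0274
6. ⊥bis P2·P5 via (16.89,31.84): [(39.229, 13.8952) (6.9128, 37.151) (0, 40.8308) (0, 0) (38.9707, 0)]  |A|=1092.5517
7. canonical 5-gon: [(39.229, 13.8952) (6.9128, 37.151) (0, 40.8308) (0, 0) (38.9707, 0)]
8. shoelace: 1092.5517

Area of P2's cell: 1092.5517 (5 vertices)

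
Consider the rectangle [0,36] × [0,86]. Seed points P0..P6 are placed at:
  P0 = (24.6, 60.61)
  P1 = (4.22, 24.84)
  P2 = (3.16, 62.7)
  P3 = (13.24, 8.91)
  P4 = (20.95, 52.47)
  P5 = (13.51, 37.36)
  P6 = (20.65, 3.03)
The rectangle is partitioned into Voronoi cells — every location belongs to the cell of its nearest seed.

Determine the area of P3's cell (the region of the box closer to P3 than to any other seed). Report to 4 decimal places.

Area of P3's cell: 382.7514

1. box [0,36]×[0,86]: [(0, 0) (36, 0) (36, 86) (0, 86)]
2. ⊥bis P3·P0 via (18.92,34.76): [(0, 38.9173) (0, 0) (36, 0) (36, 31.007)]  |A|=1258.6374
3. ⊥bis P3·P1 via (8.73,16.875): [(34.3345, 31.373) (0, 11.9318) (0, 0) (36, 0) (36, 31.007)]  |A|=795.3713
4. ⊥bis P3·P2 via (8.2,35.805): [(34.3345, 31.373) (0, 11.9318) (0, 0) (36, 0) (36, 31.007)]  |A|=795.3713
5. ⊥bis P3·P4 via (17.095,30.69): [(29.31, 28.528) (0, 11.9318) (0, 0) (36, 0) (36, 27.3439)]  |A|=779.8296
6. ⊥bis P3·P5 via (13.375,23.135): [(19.68, 23.0752) (0, 11.9318) (0, 0) (36, 0) (36, 22.9203)]  |A|=719.7919
7. ⊥bis P3·P6 via (16.945,5.97): [(30.4373, 22.9731) (19.68, 23.0752) (0, 11.9318) (0, 0) (12.2077, 0)]  |A|=382.7514
8. canonical 5-gon: [(30.4373, 22.9731) (19.68, 23.0752) (0, 11.9318) (0, 0) (12.2077, 0)]
9. shoelace: 382.7514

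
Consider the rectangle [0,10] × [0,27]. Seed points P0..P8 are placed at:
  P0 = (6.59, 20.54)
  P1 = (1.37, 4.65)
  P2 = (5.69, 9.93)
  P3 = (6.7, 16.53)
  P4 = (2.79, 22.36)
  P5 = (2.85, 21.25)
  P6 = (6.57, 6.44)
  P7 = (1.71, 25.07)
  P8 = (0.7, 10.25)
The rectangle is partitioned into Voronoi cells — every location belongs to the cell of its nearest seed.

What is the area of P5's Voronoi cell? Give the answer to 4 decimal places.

Area of P5's cell: 21.9653

1. box [0,10]×[0,27]: [(0, 0) (10, 0) (10, 27) (0, 27)]
2. ⊥bis P5·P0 via (4.72,20.895): [(0, 0) (0.7533, 0) (5.879, 27) (0, 27)]  |A|=89.5357
3. ⊥bis P5·P1 via (2.11,12.95): [(0, 13.1381) (3.1934, 12.8534) (5.879, 27) (0, 27)]  |A|=63.7169
4. ⊥bis P5·P2 via (4.27,15.59): [(0, 14.5187) (3.685, 15.4432) (5.879, 27) (0, 27)]  |A|=56.9679
5. ⊥bis P5·P3 via (4.775,18.89): [(0, 14.9951) (4.2596, 18.4696) (5.879, 27) (0, 27)]  |A|=50.6428
6. ⊥bis P5·P4 via (2.82,21.805): [(0, 21.6526) (0, 14.9951) (4.2596, 18.4696) (4.9142, 21.9182)]  |A|=22.5656
7. ⊥bis P5·P6 via (4.71,13.845): [(0, 21.6526) (0, 14.9951) (4.2596, 18.4696) (4.9142, 21.9182)]  |A|=22.5656
8. ⊥bis P5·P7 via (2.28,23.16): [(0, 21.6526) (0, 14.9951) (4.2596, 18.4696) (4.9142, 21.9182)]  |A|=22.5656
9. ⊥bis P5·P8 via (1.775,15.75): [(0, 21.6526) (0, 16.0969) (1.0897, 15.884) (4.2596, 18.4696) (4.9142, 21.9182)]  |A|=21.9653
10. canonical 5-gon: [(0, 21.6526) (0, 16.0969) (1.0897, 15.884) (4.2596, 18.4696) (4.9142, 21.9182)]
11. shoelace: 21.9653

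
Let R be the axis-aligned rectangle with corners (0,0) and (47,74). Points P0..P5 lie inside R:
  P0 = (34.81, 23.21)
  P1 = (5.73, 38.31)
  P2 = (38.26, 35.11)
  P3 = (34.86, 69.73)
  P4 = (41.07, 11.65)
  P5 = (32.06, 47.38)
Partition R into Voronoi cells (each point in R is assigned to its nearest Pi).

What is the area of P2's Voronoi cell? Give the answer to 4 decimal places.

1. box [0,47]×[0,74]: [(0, 0) (47, 0) (47, 74) (0, 74)]
2. ⊥bis P2·P0 via (36.535,29.16): [(0, 39.7521) (47, 26.126) (47, 74) (0, 74)]  |A|=1929.8644
3. ⊥bis P2·P1 via (21.995,36.71): [(21.6761, 33.4678) (47, 26.126) (47, 74) (25.6632, 74)]  |A|=1038.591
4. ⊥bis P2·P3 via (36.56,52.42): [(23.4134, 51.1289) (21.6761, 33.4678) (47, 26.126) (47, 53.4453)]  |A|=552.1855
5. ⊥bis P2·P4 via (39.665,23.38): [(23.4134, 51.1289) (21.6761, 33.4678) (47, 26.126) (47, 53.4453)]  |A|=552.1855
6. ⊥bis P2·P5 via (35.16,41.245): [(21.7758, 34.482) (21.6761, 33.4678) (47, 26.126) (47, 47.2277)]  |A|=279.344
7. canonical 4-gon: [(21.7758, 34.482) (21.6761, 33.4678) (47, 26.126) (47, 47.2277)]
8. shoelace: 279.344

Area of P2's cell: 279.3440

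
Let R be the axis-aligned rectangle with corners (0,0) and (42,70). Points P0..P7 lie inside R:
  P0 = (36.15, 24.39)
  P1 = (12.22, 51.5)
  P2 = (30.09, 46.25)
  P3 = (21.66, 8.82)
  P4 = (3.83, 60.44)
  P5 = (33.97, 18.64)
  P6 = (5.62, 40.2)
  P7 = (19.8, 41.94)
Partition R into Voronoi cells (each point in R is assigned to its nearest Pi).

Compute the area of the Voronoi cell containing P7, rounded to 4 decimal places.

1. box [0,42]×[0,70]: [(0, 0) (42, 0) (42, 70) (0, 70)]
2. ⊥bis P7·P0 via (27.975,33.165): [(0, 7.1028) (42, 46.231) (42, 70) (0, 70)]  |A|=1819.9892
3. ⊥bis P7·P1 via (16.01,46.72): [(0, 34.0259) (0, 7.1028) (42, 46.231) (42, 67.3271)]  |A|=1008.4025
4. ⊥bis P7·P2 via (24.945,44.095): [(21.8921, 51.3838) (0, 34.0259) (0, 7.1028) (29.0885, 34.2024)]  |A|=642.1025
5. ⊥bis P7·P3 via (20.73,25.38): [(21.8921, 51.3838) (0, 34.0259) (0, 24.2158) (19.5473, 25.3136) (29.0885, 34.2024)]  |A|=474.8458
6. ⊥bis P7·P4 via (11.815,51.19): [(21.8921, 51.3838) (0, 34.0259) (0, 24.2158) (19.5473, 25.3136) (29.0885, 34.2024)]  |A|=474.8458
7. ⊥bis P7·P5 via (26.885,30.29): [(21.8921, 51.3838) (0, 34.0259) (0, 24.2158) (18.6162, 25.2613) (21.1363, 26.7939) (29.0885, 34.2024)]  |A|=474.1982
8. ⊥bis P7·P6 via (12.71,41.07): [(21.8921, 51.3838) (12.3708, 43.8345) (14.677, 25.0401) (18.6162, 25.2613) (21.1363, 26.7939) (29.0885, 34.2024)]  |A|=274.6457
9. canonical 6-gon: [(21.8921, 51.3838) (12.3708, 43.8345) (14.677, 25.0401) (18.6162, 25.2613) (21.1363, 26.7939) (29.0885, 34.2024)]
10. shoelace: 274.6457

Area of P7's cell: 274.6457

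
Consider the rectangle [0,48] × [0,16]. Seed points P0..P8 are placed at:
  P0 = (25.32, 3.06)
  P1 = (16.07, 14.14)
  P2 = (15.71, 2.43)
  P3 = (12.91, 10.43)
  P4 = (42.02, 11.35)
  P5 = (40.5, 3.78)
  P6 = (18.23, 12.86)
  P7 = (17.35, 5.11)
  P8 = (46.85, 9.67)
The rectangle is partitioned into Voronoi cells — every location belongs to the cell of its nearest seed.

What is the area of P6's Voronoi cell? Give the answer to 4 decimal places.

Area of P6's cell: 77.0090

1. box [0,48]×[0,16]: [(0, 0) (48, 0) (48, 16) (0, 16)]
2. ⊥bis P6·P0 via (21.775,7.96): [(0, 0) (10.7725, 0) (32.8881, 16) (0, 16)]  |A|=349.2846
3. ⊥bis P6·P1 via (17.15,13.5): [(9.15, 0) (10.7725, 0) (32.8881, 16) (18.6315, 16)]  |A|=127.0328
4. ⊥bis P6·P2 via (16.97,7.645): [(14.0924, 8.3403) (20.2457, 6.8536) (32.8881, 16) (18.6315, 16)]  |A|=92.1391
5. ⊥bis P6·P3 via (15.57,11.645): [(15.7793, 11.1869) (17.45, 7.529) (20.2457, 6.8536) (32.8881, 16) (18.6315, 16)]  |A|=86.6758
6. ⊥bis P6·P4 via (30.125,12.105): [(15.7793, 11.1869) (17.45, 7.529) (20.2457, 6.8536) (30.2511, 14.0922) (30.3722, 16) (18.6315, 16)]  |A|=84.276
7. ⊥bis P6·P5 via (29.365,8.32): [(15.7793, 11.1869) (17.45, 7.529) (20.2457, 6.8536) (30.2511, 14.0922) (30.3722, 16) (18.6315, 16)]  |A|=84.276
8. ⊥bis P6·P7 via (17.79,8.985): [(15.7793, 11.1869) (16.73, 9.1054) (22.459, 8.4548) (30.2511, 14.0922) (30.3722, 16) (18.6315, 16)]  |A|=77.009
9. ⊥bis P6·P8 via (32.54,11.265): [(15.7793, 11.1869) (16.73, 9.1054) (22.459, 8.4548) (30.2511, 14.0922) (30.3722, 16) (18.6315, 16)]  |A|=77.009
10. canonical 6-gon: [(15.7793, 11.1869) (16.73, 9.1054) (22.459, 8.4548) (30.2511, 14.0922) (30.3722, 16) (18.6315, 16)]
11. shoelace: 77.009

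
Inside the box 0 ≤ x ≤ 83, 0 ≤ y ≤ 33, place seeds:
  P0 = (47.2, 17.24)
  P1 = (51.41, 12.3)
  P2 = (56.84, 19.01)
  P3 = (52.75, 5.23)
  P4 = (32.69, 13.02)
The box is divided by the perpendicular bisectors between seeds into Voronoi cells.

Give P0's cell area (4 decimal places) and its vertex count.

1. box [0,83]×[0,33]: [(0, 0) (83, 0) (83, 33) (0, 33)]
2. ⊥bis P0·P1 via (49.305,14.77): [(0, 0) (31.9739, 0) (70.696, 33) (0, 33)]  |A|=1694.0542
3. ⊥bis P0·P2 via (52.02,18.125): [(0, 0) (31.9739, 0) (52.1853, 17.2247) (49.2888, 33) (0, 33)]  |A|=1525.2013
4. ⊥bis P0·P3 via (49.975,11.235): [(0, 0) (25.6629, 0) (39.4498, 6.3712) (52.1853, 17.2247) (49.2888, 33) (0, 33)]  |A|=1505.0969
5. ⊥bis P0·P4 via (39.945,15.13): [(41.888, 8.4491) (52.1853, 17.2247) (49.2888, 33) (34.7478, 33)]  |A|=272.4283
6. canonical 4-gon: [(41.888, 8.4491) (52.1853, 17.2247) (49.2888, 33) (34.7478, 33)]
7. shoelace: 272.4283

Area of P0's cell: 272.4283 (4 vertices)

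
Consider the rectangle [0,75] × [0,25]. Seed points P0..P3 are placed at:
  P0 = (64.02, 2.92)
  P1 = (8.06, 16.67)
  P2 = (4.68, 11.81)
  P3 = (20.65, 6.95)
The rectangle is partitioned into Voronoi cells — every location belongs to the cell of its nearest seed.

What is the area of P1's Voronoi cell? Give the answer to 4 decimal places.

1. box [0,75]×[0,25]: [(0, 0) (75, 0) (75, 25) (0, 25)]
2. ⊥bis P1·P0 via (36.04,9.795): [(0, 0) (33.6333, 0) (39.776, 25) (0, 25)]  |A|=917.6162
3. ⊥bis P1·P2 via (6.37,14.24): [(0, 18.6702) (26.8453, 0) (33.6333, 0) (39.776, 25) (0, 25)]  |A|=667.0135
4. ⊥bis P1·P3 via (14.355,11.81): [(0, 18.6702) (12.7861, 9.7778) (24.5382, 25) (0, 25)]  |A|=227.2297
5. canonical 4-gon: [(0, 18.6702) (12.7861, 9.7778) (24.5382, 25) (0, 25)]
6. shoelace: 227.2297

Area of P1's cell: 227.2297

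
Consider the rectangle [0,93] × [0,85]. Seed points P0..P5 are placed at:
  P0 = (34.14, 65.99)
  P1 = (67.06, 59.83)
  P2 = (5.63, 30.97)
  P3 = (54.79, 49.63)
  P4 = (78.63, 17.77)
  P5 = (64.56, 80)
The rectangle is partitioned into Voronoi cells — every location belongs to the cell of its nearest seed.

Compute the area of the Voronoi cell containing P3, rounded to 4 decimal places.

Area of P3's cell: 1148.6069

1. box [0,93]×[0,85]: [(0, 0) (93, 0) (93, 85) (0, 85)]
2. ⊥bis P3·P0 via (44.465,57.81): [(0, 1.6852) (0, 0) (93, 0) (93, 85) (66.0063, 85)]  |A|=5155.347
3. ⊥bis P3·P1 via (60.925,54.73): [(51.2477, 66.3713) (0, 1.6852) (0, 0) (93, 0) (93, 16.1457)]  |A|=3466.5034
4. ⊥bis P3·P2 via (30.21,40.3): [(51.2477, 66.3713) (30.334, 39.9734) (45.5069, 0) (93, 0) (93, 16.1457)]  |A|=2531.4098
5. ⊥bis P3·P4 via (66.71,33.7): [(73.9214, 39.0961) (51.2477, 66.3713) (30.334, 39.9734) (40.2349, 13.8894)]  |A|=1148.6069
6. ⊥bis P3·P5 via (59.675,64.815): [(73.9214, 39.0961) (51.2477, 66.3713) (30.334, 39.9734) (40.2349, 13.8894)]  |A|=1148.6069
7. canonical 4-gon: [(73.9214, 39.0961) (51.2477, 66.3713) (30.334, 39.9734) (40.2349, 13.8894)]
8. shoelace: 1148.6069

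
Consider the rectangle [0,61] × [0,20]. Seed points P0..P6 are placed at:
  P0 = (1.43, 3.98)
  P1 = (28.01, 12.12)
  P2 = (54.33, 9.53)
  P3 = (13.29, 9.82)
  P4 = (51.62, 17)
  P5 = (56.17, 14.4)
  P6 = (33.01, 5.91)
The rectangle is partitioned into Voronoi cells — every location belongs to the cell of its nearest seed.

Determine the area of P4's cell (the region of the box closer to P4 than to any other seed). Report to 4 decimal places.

1. box [0,61]×[0,20]: [(0, 0) (61, 0) (61, 20) (0, 20)]
2. ⊥bis P4·P0 via (26.525,10.49): [(29.2463, 0) (61, 0) (61, 20) (24.058, 20)]  |A|=686.9577
3. ⊥bis P4·P1 via (39.815,14.56): [(42.8244, 0) (61, 0) (61, 20) (38.6906, 20)]  |A|=404.8497
4. ⊥bis P4·P2 via (52.975,13.265): [(40.982, 8.9141) (61, 16.1763) (61, 20) (38.6906, 20)]  |A|=161.9308
5. ⊥bis P4·P3 via (32.455,13.41): [(40.982, 8.9141) (61, 16.1763) (61, 20) (38.6906, 20)]  |A|=161.9308
6. ⊥bis P4·P5 via (53.895,15.7): [(40.982, 8.9141) (52.3803, 13.0492) (56.3521, 20) (38.6906, 20)]  |A|=129.2984
7. ⊥bis P4·P6 via (42.315,11.455): [(39.47, 16.2292) (43.323, 9.7634) (52.3803, 13.0492) (56.3521, 20) (38.6906, 20)]  |A|=120.0937
8. canonical 5-gon: [(39.47, 16.2292) (43.323, 9.7634) (52.3803, 13.0492) (56.3521, 20) (38.6906, 20)]
9. shoelace: 120.0937

Area of P4's cell: 120.0937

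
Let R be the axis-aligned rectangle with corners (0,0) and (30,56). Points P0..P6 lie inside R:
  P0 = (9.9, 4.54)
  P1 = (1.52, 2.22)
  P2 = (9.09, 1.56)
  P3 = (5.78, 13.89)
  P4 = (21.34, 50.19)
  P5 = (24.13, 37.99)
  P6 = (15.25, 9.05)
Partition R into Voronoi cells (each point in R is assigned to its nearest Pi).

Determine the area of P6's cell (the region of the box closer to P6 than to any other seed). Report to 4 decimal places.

1. box [0,30]×[0,56]: [(0, 0) (30, 0) (30, 56) (0, 56)]
2. ⊥bis P6·P0 via (12.575,6.795): [(0, 21.7121) (18.3031, 0) (30, 0) (30, 56) (0, 56)]  |A|=1481.3001
3. ⊥bis P6·P1 via (8.385,5.635): [(0, 22.4909) (0.9452, 20.5909) (18.3031, 0) (30, 0) (30, 56) (0, 56)]  |A|=1480.9321
4. ⊥bis P6·P2 via (12.17,5.305): [(0, 22.4909) (0.9452, 20.5909) (17.5859, 0.8508) (18.6204, 0) (30, 0) (30, 56) (0, 56)]  |A|=1480.7971
5. ⊥bis P6·P3 via (10.515,11.47): [(9.805, 10.0809) (17.5859, 0.8508) (18.6204, 0) (30, 0) (30, 49.5946)]  |A|=559.6028
6. ⊥bis P6·P4 via (18.295,29.62): [(19.686, 29.4141) (9.805, 10.0809) (17.5859, 0.8508) (18.6204, 0) (30, 0) (30, 27.8873)]  |A|=447.6583
7. ⊥bis P6·P5 via (19.69,23.52): [(17.0825, 24.3201) (9.805, 10.0809) (17.5859, 0.8508) (18.6204, 0) (30, 0) (30, 20.3565)]  |A|=370.7614
8. canonical 6-gon: [(17.0825, 24.3201) (9.805, 10.0809) (17.5859, 0.8508) (18.6204, 0) (30, 0) (30, 20.3565)]
9. shoelace: 370.7614

Area of P6's cell: 370.7614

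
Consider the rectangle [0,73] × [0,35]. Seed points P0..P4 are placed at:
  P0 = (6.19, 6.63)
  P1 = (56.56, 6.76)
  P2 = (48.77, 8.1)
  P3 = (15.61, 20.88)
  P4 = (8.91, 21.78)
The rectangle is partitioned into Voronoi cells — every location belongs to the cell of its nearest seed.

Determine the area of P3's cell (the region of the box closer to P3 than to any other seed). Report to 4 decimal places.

Area of P3's cell: 611.8789

1. box [0,73]×[0,35]: [(0, 0) (73, 0) (73, 35) (0, 35)]
2. ⊥bis P3·P0 via (10.9,13.755): [(0, 20.9605) (31.7077, 0) (73, 0) (73, 35) (0, 35)]  |A|=2222.6956
3. ⊥bis P3·P1 via (36.085,13.82): [(0, 20.9605) (31.3917, 0.2089) (43.3881, 35) (0, 35)]  |A|=975.1227
4. ⊥bis P3·P2 via (32.19,14.49): [(0, 20.9605) (27.6415, 2.688) (40.0946, 35) (0, 35)]  |A|=841.8053
5. ⊥bis P3·P4 via (12.26,21.33): [(11.2145, 13.5471) (27.6415, 2.688) (40.0946, 35) (14.0963, 35)]  |A|=611.8789
6. canonical 4-gon: [(11.2145, 13.5471) (27.6415, 2.688) (40.0946, 35) (14.0963, 35)]
7. shoelace: 611.8789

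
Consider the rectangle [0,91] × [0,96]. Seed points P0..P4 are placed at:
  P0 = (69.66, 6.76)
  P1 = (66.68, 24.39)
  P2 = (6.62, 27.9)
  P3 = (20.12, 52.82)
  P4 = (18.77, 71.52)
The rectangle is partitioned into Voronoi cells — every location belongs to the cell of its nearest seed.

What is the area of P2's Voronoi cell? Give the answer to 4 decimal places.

Area of P2's cell: 1346.8221

1. box [0,91]×[0,96]: [(0, 0) (91, 0) (91, 96) (0, 96)]
2. ⊥bis P2·P0 via (38.14,17.33): [(0, 0) (32.3285, 0) (64.5214, 96) (0, 96)]  |A|=4648.796
3. ⊥bis P2·P1 via (36.65,26.145): [(0, 0) (32.3285, 0) (35.7116, 10.0886) (40.7324, 96) (0, 96)]  |A|=3626.9237
4. ⊥bis P2·P3 via (13.37,40.36): [(0, 47.603) (0, 0) (32.3285, 0) (35.7116, 10.0886) (36.7408, 27.6992)]  |A|=1346.8221
5. ⊥bis P2·P4 via (12.695,49.71): [(0, 47.603) (0, 0) (32.3285, 0) (35.7116, 10.0886) (36.7408, 27.6992)]  |A|=1346.8221
6. canonical 5-gon: [(0, 47.603) (0, 0) (32.3285, 0) (35.7116, 10.0886) (36.7408, 27.6992)]
7. shoelace: 1346.8221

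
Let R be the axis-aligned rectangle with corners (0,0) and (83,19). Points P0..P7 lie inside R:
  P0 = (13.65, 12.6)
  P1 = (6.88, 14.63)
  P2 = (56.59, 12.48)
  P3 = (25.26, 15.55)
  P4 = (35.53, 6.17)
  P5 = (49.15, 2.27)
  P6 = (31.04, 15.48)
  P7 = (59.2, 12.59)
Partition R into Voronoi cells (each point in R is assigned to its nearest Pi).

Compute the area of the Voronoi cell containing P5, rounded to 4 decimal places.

Area of P5's cell: 142.0028

1. box [0,83]×[0,19]: [(0, 0) (83, 0) (83, 19) (0, 19)]
2. ⊥bis P5·P0 via (31.4,7.435): [(29.2365, 0) (83, 0) (83, 19) (34.7653, 19)]  |A|=968.9832
3. ⊥bis P5·P1 via (28.015,8.45): [(29.2365, 0) (83, 0) (83, 19) (34.7653, 19)]  |A|=968.9832
4. ⊥bis P5·P2 via (52.87,7.375): [(29.2365, 0) (62.9908, 0) (36.9169, 19) (34.7653, 19)]  |A|=341.1061
5. ⊥bis P5·P3 via (37.205,8.91): [(32.2521, 0) (62.9908, 0) (41.1138, 15.9417)]  |A|=245.0138
6. ⊥bis P5·P4 via (42.34,4.22): [(41.1316, 0) (62.9908, 0) (44.9053, 13.1788)]  |A|=144.0394
7. ⊥bis P5·P6 via (40.095,8.875): [(41.1316, 0) (62.9908, 0) (44.9053, 13.1788)]  |A|=144.0394
8. ⊥bis P5·P7 via (54.175,7.43): [(41.1316, 0) (61.8046, 0) (58.2786, 3.4338) (44.9053, 13.1788)]  |A|=142.0028
9. canonical 4-gon: [(41.1316, 0) (61.8046, 0) (58.2786, 3.4338) (44.9053, 13.1788)]
10. shoelace: 142.0028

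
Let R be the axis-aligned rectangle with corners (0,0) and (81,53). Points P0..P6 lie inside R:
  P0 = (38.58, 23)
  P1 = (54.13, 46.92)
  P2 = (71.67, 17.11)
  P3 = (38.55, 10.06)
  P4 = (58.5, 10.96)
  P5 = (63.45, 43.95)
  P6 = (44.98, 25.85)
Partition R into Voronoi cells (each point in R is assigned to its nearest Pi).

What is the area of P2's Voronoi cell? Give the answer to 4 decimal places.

1. box [0,81]×[0,53]: [(0, 0) (81, 0) (81, 53) (0, 53)]
2. ⊥bis P2·P0 via (55.125,20.055): [(51.5552, 0) (81, 0) (81, 53) (60.9892, 53)]  |A|=1310.5731
3. ⊥bis P2·P1 via (62.9,32.015): [(56.5934, 28.3042) (51.5552, 0) (81, 0) (81, 42.6649)]  |A|=937.3594
4. ⊥bis P2·P3 via (55.11,13.585): [(56.5934, 28.3042) (54.491, 16.4931) (58.0017, 0) (81, 0) (81, 42.6649)]  |A|=884.198
5. ⊥bis P2·P4 via (65.085,14.035): [(58.0276, 29.1481) (71.6389, 0) (81, 0) (81, 42.6649)]  |A|=626.4862
6. ⊥bis P2·P5 via (67.56,30.53): [(58.6558, 27.803) (71.6389, 0) (81, 0) (81, 34.6461)]  |A|=517.2036
7. ⊥bis P2·P6 via (58.325,21.48): [(60.5895, 28.3952) (59.6784, 25.613) (71.6389, 0) (81, 0) (81, 34.6461)]  |A|=514.7834
8. canonical 5-gon: [(60.5895, 28.3952) (59.6784, 25.613) (71.6389, 0) (81, 0) (81, 34.6461)]
9. shoelace: 514.7834

Area of P2's cell: 514.7834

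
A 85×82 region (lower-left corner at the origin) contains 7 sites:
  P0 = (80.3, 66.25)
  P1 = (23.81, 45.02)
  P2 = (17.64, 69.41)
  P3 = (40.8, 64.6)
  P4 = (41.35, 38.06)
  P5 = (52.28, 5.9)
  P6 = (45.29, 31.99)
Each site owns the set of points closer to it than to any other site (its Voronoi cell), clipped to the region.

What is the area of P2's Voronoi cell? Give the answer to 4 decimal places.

Area of P2's cell: 786.3689

1. box [0,85]×[0,82]: [(0, 0) (85, 0) (85, 82) (0, 82)]
2. ⊥bis P2·P0 via (48.97,67.83): [(0, 0) (45.5493, 0) (49.6846, 82) (0, 82)]  |A|=3904.589
3. ⊥bis P2·P1 via (20.725,57.215): [(0, 51.9721) (48.7928, 64.3154) (49.6846, 82) (0, 82)]  |A|=1171.8978
4. ⊥bis P2·P3 via (29.22,67.005): [(0, 51.9721) (27.5451, 58.9403) (32.3342, 82) (0, 82)]  |A|=786.3689
5. ⊥bis P2·P4 via (29.495,53.735): [(0, 51.9721) (27.5451, 58.9403) (32.3342, 82) (0, 82)]  |A|=786.3689
6. ⊥bis P2·P5 via (34.96,37.655): [(0, 51.9721) (27.5451, 58.9403) (32.3342, 82) (0, 82)]  |A|=786.3689
7. ⊥bis P2·P6 via (31.465,50.7): [(0, 51.9721) (27.5451, 58.9403) (32.3342, 82) (0, 82)]  |A|=786.3689
8. canonical 4-gon: [(0, 51.9721) (27.5451, 58.9403) (32.3342, 82) (0, 82)]
9. shoelace: 786.3689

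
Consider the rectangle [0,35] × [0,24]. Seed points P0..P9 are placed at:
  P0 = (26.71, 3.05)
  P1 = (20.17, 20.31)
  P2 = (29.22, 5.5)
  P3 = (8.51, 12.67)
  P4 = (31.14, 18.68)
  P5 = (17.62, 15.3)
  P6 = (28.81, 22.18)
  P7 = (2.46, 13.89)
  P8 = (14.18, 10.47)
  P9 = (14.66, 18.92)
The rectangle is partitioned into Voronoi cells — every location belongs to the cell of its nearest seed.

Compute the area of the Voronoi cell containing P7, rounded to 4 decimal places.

Area of P7's cell: 121.4384

1. box [0,35]×[0,24]: [(0, 0) (35, 0) (35, 24) (0, 24)]
2. ⊥bis P7·P0 via (14.585,8.47): [(0, 0) (10.7988, 0) (21.5271, 24) (0, 24)]  |A|=387.9107
3. ⊥bis P7·P1 via (11.315,17.1): [(0, 0) (10.7988, 0) (14.5068, 8.2951) (8.8137, 24) (0, 24)]  |A|=288.0798
4. ⊥bis P7·P2 via (15.84,9.695): [(0, 0) (10.7988, 0) (14.5068, 8.2951) (8.8137, 24) (0, 24)]  |A|=288.0798
5. ⊥bis P7·P3 via (5.485,13.28): [(0, 0) (2.807, 0) (7.6467, 24) (0, 24)]  |A|=125.4452
6. ⊥bis P7·P4 via (16.8,16.285): [(0, 0) (2.807, 0) (7.6467, 24) (0, 24)]  |A|=125.4452
7. ⊥bis P7·P5 via (10.04,14.595): [(0, 0) (2.807, 0) (7.6467, 24) (0, 24)]  |A|=125.4452
8. ⊥bis P7·P6 via (15.635,18.035): [(0, 0) (2.807, 0) (7.6467, 24) (0, 24)]  |A|=125.4452
9. ⊥bis P7·P8 via (8.32,12.18): [(0, 0) (2.807, 0) (7.6467, 24) (0, 24)]  |A|=125.4452
10. ⊥bis P7·P9 via (8.56,16.405): [(0, 0) (2.807, 0) (6.9182, 20.3872) (5.4286, 24) (0, 24)]  |A|=121.4384
11. canonical 5-gon: [(0, 0) (2.807, 0) (6.9182, 20.3872) (5.4286, 24) (0, 24)]
12. shoelace: 121.4384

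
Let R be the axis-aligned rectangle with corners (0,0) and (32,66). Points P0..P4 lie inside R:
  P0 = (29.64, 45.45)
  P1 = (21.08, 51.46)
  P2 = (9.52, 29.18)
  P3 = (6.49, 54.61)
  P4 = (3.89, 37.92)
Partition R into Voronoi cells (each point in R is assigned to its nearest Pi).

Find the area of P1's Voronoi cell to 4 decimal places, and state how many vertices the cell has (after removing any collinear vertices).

Area of P1's cell: 349.9442 (6 vertices)

1. box [0,32]×[0,66]: [(0, 0) (32, 0) (32, 66) (0, 66)]
2. ⊥bis P1·P0 via (25.36,48.455): [(0, 12.3349) (32, 57.9123) (32, 66) (0, 66)]  |A|=988.0442
3. ⊥bis P1·P2 via (15.3,40.32): [(0, 48.2584) (18.4873, 38.6663) (32, 57.9123) (32, 66) (0, 66)]  |A|=655.98
4. ⊥bis P1·P3 via (13.785,53.035): [(11.469, 42.3077) (18.4873, 38.6663) (32, 57.9123) (32, 66) (16.5842, 66)]  |A|=357.783
5. ⊥bis P1·P4 via (12.485,44.69): [(12.0912, 45.1899) (16.3605, 39.7697) (18.4873, 38.6663) (32, 57.9123) (32, 66) (16.5842, 66)]  |A|=349.9442
6. canonical 6-gon: [(12.0912, 45.1899) (16.3605, 39.7697) (18.4873, 38.6663) (32, 57.9123) (32, 66) (16.5842, 66)]
7. shoelace: 349.9442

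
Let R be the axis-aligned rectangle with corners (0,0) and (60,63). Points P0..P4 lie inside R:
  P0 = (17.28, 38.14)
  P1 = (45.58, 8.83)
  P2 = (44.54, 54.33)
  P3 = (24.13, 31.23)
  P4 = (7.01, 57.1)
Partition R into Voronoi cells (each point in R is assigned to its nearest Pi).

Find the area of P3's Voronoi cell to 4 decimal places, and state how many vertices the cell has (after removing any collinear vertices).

Area of P3's cell: 1010.2559 (5 vertices)

1. box [0,60]×[0,63]: [(0, 0) (60, 0) (60, 63) (0, 63)]
2. ⊥bis P3·P0 via (20.705,34.685): [(0, 14.1598) (0, 0) (60, 0) (60, 63) (49.268, 63)]  |A|=2576.8697
3. ⊥bis P3·P1 via (34.855,20.03): [(0, 14.1598) (0, 0) (13.9379, 0) (60, 44.1086) (60, 63) (49.268, 63)]  |A|=1561.0026
4. ⊥bis P3·P2 via (34.335,42.78): [(31.4459, 45.3327) (0, 14.1598) (0, 0) (13.9379, 0) (46.9619, 31.6235)]  |A|=1010.2559
5. ⊥bis P3·P4 via (15.57,44.165): [(31.4459, 45.3327) (0, 14.1598) (0, 0) (13.9379, 0) (46.9619, 31.6235)]  |A|=1010.2559
6. canonical 5-gon: [(31.4459, 45.3327) (0, 14.1598) (0, 0) (13.9379, 0) (46.9619, 31.6235)]
7. shoelace: 1010.2559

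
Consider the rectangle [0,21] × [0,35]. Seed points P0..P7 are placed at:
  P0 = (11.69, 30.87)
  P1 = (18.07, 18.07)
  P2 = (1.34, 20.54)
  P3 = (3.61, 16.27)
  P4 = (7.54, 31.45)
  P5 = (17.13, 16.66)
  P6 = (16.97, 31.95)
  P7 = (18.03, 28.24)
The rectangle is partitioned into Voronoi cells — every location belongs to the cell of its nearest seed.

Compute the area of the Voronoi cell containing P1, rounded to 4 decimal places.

1. box [0,21]×[0,35]: [(0, 0) (21, 0) (21, 35) (0, 35)]
2. ⊥bis P1·P0 via (14.88,24.47): [(0, 17.0533) (0, 0) (21, 0) (21, 27.5204)]  |A|=468.0237
3. ⊥bis P1·P2 via (9.705,19.305): [(10.1171, 22.096) (6.8548, 0) (21, 0) (21, 27.5204)]  |A|=306.0273
4. ⊥bis P1·P3 via (10.84,17.17): [(10.2204, 22.1475) (12.9773, 0) (21, 0) (21, 27.5204)]  |A|=237.1705
5. ⊥bis P1·P4 via (12.805,24.76): [(10.2204, 22.1475) (12.9773, 0) (21, 0) (21, 27.5204)]  |A|=237.1705
6. ⊥bis P1·P5 via (17.6,17.365): [(10.3382, 22.2062) (21, 15.0983) (21, 27.5204)]  |A|=66.221
7. ⊥bis P1·P6 via (17.52,25.01): [(15.6691, 24.8633) (10.3382, 22.2062) (21, 15.0983) (21, 25.2858)]  |A|=60.2646
8. ⊥bis P1·P7 via (18.05,23.155): [(12.1956, 23.132) (10.3382, 22.2062) (21, 15.0983) (21, 23.1666)]  |A|=47.0544
9. canonical 4-gon: [(12.1956, 23.132) (10.3382, 22.2062) (21, 15.0983) (21, 23.1666)]
10. shoelace: 47.0544

Area of P1's cell: 47.0544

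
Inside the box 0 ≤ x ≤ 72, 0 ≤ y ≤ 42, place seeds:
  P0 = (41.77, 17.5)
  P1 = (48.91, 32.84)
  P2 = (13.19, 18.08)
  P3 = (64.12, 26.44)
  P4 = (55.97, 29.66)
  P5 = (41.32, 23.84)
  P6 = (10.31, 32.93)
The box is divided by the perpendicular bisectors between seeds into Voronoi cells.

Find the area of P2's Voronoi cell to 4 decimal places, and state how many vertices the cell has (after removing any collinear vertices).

1. box [0,72]×[0,42]: [(0, 0) (72, 0) (72, 42) (0, 42)]
2. ⊥bis P2·P0 via (27.48,17.79): [(0, 0) (27.119, 0) (27.9713, 42) (0, 42)]  |A|=1156.896
3. ⊥bis P2·P1 via (31.05,25.46): [(0, 0) (27.119, 0) (27.7955, 33.3361) (24.2154, 42) (0, 42)]  |A|=1140.6257
4. ⊥bis P2·P3 via (38.655,22.26): [(0, 0) (27.119, 0) (27.7955, 33.3361) (24.2154, 42) (0, 42)]  |A|=1140.6257
5. ⊥bis P2·P4 via (34.58,23.87): [(0, 0) (27.119, 0) (27.7955, 33.3361) (24.2154, 42) (0, 42)]  |A|=1140.6257
6. ⊥bis P2·P5 via (27.255,20.96): [(0, 0) (27.119, 0) (27.5182, 19.6744) (22.9468, 42) (0, 42)]  |A|=1100.8081
7. ⊥bis P2·P6 via (11.75,25.505): [(0, 23.2262) (0, 0) (27.119, 0) (27.5182, 19.6744) (25.7677, 28.2236)]  |A|=700.8674
8. canonical 5-gon: [(0, 23.2262) (0, 0) (27.119, 0) (27.5182, 19.6744) (25.7677, 28.2236)]
9. shoelace: 700.8674

Area of P2's cell: 700.8674 (5 vertices)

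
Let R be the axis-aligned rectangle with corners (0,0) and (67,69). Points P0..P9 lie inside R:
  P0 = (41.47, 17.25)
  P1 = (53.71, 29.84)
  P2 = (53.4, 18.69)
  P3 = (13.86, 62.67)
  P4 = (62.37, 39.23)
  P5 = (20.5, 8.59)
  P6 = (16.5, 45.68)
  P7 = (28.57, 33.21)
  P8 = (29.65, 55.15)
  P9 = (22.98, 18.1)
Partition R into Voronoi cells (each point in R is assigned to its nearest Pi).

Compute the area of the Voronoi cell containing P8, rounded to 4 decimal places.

1. box [0,67]×[0,69]: [(0, 0) (67, 0) (67, 69) (0, 69)]
2. ⊥bis P8·P0 via (35.56,36.2): [(0, 25.1098) (67, 46.0053) (67, 69) (0, 69)]  |A|=2240.6448
3. ⊥bis P8·P1 via (41.68,42.495): [(0, 25.1098) (34.8128, 35.967) (67, 66.5645) (67, 69) (0, 69)]  |A|=1909.7733
4. ⊥bis P8·P2 via (41.525,36.92): [(0, 25.1098) (34.8128, 35.967) (67, 66.5645) (67, 69) (0, 69)]  |A|=1909.7733
5. ⊥bis P8·P3 via (21.755,58.91): [(6.6445, 27.182) (34.8128, 35.967) (67, 66.5645) (67, 69) (26.5604, 69)]  |A|=1208.608
6. ⊥bis P8·P4 via (46.01,47.19): [(6.6445, 27.182) (34.8128, 35.967) (45.486, 46.113) (56.6217, 69) (26.5604, 69)]  |A|=1063.6456
7. ⊥bis P8·P5 via (25.075,31.87): [(10.2634, 34.7808) (22.99, 32.2797) (34.8128, 35.967) (45.486, 46.113) (56.6217, 69) (26.5604, 69)]  |A|=1010.7672
8. ⊥bis P8·P6 via (23.075,50.415): [(19.8452, 54.8999) (33.7243, 35.6275) (34.8128, 35.967) (45.486, 46.113) (56.6217, 69) (26.5604, 69)]  |A|=744.0922
9. ⊥bis P8·P7 via (29.11,44.18): [(19.8452, 54.8999) (27.5084, 44.2588) (42.7464, 43.5087) (45.486, 46.113) (56.6217, 69) (26.5604, 69)]  |A|=677.9028
10. ⊥bis P8·P9 via (26.315,36.625): [(19.8452, 54.8999) (27.5084, 44.2588) (42.7464, 43.5087) (45.486, 46.113) (56.6217, 69) (26.5604, 69)]  |A|=677.9028
11. canonical 6-gon: [(19.8452, 54.8999) (27.5084, 44.2588) (42.7464, 43.5087) (45.486, 46.113) (56.6217, 69) (26.5604, 69)]
12. shoelace: 677.9028

Area of P8's cell: 677.9028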